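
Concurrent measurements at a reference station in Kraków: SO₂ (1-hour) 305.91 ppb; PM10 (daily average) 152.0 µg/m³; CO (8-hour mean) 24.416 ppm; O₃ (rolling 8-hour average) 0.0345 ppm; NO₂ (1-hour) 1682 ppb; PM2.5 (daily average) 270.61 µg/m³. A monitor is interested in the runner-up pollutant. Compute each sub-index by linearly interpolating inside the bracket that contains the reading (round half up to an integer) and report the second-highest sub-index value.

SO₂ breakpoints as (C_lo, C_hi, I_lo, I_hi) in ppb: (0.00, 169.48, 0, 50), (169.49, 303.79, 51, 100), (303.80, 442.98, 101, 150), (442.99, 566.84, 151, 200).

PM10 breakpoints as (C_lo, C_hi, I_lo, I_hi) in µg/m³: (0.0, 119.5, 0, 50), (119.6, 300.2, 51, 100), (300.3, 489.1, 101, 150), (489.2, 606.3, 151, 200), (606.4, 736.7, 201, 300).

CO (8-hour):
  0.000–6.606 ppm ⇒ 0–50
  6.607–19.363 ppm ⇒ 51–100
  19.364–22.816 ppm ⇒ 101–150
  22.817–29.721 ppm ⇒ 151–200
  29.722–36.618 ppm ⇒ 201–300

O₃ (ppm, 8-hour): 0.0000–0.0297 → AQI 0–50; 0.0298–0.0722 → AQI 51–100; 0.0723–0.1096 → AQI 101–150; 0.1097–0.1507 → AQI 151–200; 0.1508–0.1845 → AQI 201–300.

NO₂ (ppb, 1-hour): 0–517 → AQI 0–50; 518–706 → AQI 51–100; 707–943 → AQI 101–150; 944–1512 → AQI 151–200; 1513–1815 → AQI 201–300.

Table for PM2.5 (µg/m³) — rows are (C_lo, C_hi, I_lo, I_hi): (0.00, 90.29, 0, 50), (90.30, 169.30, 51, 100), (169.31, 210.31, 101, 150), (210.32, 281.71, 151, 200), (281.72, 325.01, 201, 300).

192

SO₂ 305.91: bracket 303.80–442.98 → index 101–150; slope 49/139.18, offset 2.11.
AQI = 101 + 49/139.18·2.11 ≈ 101.74 ⇒ 102.
PM10 152.0: bracket 119.6–300.2 → index 51–100; slope 49/180.6, offset 32.4.
AQI = 51 + 49/180.6·32.4 ≈ 59.79 ⇒ 60.
CO: row 22.817–29.721 (AQI 151–200). (200−151)·(24.416−22.817)/(29.721−22.817) + 151 = 49·1.599/6.904 + 151 ≈ 162.35 → 162.
O₃: row 0.0298–0.0722 (AQI 51–100). (100−51)·(0.0345−0.0298)/(0.0722−0.0298) + 51 = 49·0.0047/0.0424 + 51 ≈ 56.43 → 56.
NO₂: row 1513–1815 (AQI 201–300). (300−201)·(1682−1513)/(1815−1513) + 201 = 99·169/302 + 201 ≈ 256.40 → 256.
PM2.5: 270.61 lies in 210.32–281.71, so I_lo=151, I_hi=200, C_lo=210.32, C_hi=281.71.
(200−151)/(281.71−210.32) × (270.61−210.32) + 151 = 49/71.39 × 60.29 + 151 ≈ 192.38 → 192.
Sub-indices: SO₂→102, PM10→60, CO→162, O₃→56, NO₂→256, PM2.5→192. Ranked high→low: 256, 192, 162, 102, 60, 56. Second-highest sub-index = 192.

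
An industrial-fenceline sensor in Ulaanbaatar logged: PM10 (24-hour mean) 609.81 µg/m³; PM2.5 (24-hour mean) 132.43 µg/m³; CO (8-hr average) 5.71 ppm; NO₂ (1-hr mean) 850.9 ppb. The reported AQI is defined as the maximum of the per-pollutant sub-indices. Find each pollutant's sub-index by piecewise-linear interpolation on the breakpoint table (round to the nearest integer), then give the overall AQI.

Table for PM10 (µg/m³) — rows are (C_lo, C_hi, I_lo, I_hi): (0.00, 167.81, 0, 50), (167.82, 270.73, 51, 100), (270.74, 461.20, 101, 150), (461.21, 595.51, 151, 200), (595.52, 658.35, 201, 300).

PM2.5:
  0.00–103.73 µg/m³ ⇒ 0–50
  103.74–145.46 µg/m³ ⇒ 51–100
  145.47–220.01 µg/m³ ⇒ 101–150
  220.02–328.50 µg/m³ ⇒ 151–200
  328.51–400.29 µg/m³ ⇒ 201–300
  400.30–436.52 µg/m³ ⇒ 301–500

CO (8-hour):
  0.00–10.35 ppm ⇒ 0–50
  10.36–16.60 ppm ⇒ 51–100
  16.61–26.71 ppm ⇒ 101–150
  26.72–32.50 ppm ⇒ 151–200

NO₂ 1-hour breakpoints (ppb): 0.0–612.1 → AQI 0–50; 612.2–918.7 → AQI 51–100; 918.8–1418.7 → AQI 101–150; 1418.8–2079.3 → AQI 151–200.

PM10: row 595.52–658.35 (AQI 201–300). (300−201)·(609.81−595.52)/(658.35−595.52) + 201 = 99·14.29/62.83 + 201 ≈ 223.52 → 224.
PM2.5 132.43: bracket 103.74–145.46 → index 51–100; slope 49/41.72, offset 28.69.
AQI = 51 + 49/41.72·28.69 ≈ 84.70 ⇒ 85.
CO: row 0.00–10.35 (AQI 0–50). (50−0)·(5.71−0.00)/(10.35−0.00) + 0 = 50·5.71/10.35 + 0 ≈ 27.58 → 28.
NO₂ 850.9: bracket 612.2–918.7 → index 51–100; slope 49/306.5, offset 238.7.
AQI = 51 + 49/306.5·238.7 ≈ 89.16 ⇒ 89.
Sub-indices: PM10→224, PM2.5→85, CO→28, NO₂→89. Overall AQI = max = 224; dominant pollutant is PM10.
AQI 224: Very Unhealthy.

224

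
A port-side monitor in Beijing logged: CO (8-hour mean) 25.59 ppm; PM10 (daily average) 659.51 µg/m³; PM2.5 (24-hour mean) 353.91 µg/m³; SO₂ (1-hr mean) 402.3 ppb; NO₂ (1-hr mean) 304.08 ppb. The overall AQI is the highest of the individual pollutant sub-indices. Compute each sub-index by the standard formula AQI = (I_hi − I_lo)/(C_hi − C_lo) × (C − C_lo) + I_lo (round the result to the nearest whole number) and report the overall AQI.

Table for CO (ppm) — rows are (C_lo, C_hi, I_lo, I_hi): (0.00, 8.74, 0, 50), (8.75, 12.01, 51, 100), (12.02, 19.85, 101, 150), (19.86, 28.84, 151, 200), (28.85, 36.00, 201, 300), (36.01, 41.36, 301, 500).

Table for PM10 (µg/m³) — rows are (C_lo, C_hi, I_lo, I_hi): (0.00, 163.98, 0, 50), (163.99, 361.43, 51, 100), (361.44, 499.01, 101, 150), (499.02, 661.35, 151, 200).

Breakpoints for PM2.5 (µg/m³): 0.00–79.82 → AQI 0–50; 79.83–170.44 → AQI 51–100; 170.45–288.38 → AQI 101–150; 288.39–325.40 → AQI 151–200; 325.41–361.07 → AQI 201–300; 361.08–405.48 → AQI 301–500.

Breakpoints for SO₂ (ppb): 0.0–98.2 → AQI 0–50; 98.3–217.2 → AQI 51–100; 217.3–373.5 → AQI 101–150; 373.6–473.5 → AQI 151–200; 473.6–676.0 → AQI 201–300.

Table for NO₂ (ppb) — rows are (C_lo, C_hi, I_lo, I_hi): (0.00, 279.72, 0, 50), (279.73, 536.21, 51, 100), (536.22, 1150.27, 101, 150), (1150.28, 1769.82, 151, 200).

CO: 25.59 lies in 19.86–28.84, so I_lo=151, I_hi=200, C_lo=19.86, C_hi=28.84.
(200−151)/(28.84−19.86) × (25.59−19.86) + 151 = 49/8.98 × 5.73 + 151 ≈ 182.27 → 182.
PM10 659.51: bracket 499.02–661.35 → index 151–200; slope 49/162.33, offset 160.49.
AQI = 151 + 49/162.33·160.49 ≈ 199.44 ⇒ 199.
PM2.5: 353.91 ∈ [325.41, 361.07] ↔ index [201, 300].
201 + (353.91−325.41)·(300−201)/(361.07−325.41) = 201 + 28.50·99/35.66 ≈ 280.12, so AQI = 280.
SO₂: 402.3 lies in 373.6–473.5, so I_lo=151, I_hi=200, C_lo=373.6, C_hi=473.5.
(200−151)/(473.5−373.6) × (402.3−373.6) + 151 = 49/99.9 × 28.7 + 151 ≈ 165.08 → 165.
NO₂: 304.08 ∈ [279.73, 536.21] ↔ index [51, 100].
51 + (304.08−279.73)·(100−51)/(536.21−279.73) = 51 + 24.35·49/256.48 ≈ 55.65, so AQI = 56.
Sub-indices: CO→182, PM10→199, PM2.5→280, SO₂→165, NO₂→56. Overall AQI = max = 280; dominant pollutant is PM2.5.
AQI 280: Very Unhealthy.

280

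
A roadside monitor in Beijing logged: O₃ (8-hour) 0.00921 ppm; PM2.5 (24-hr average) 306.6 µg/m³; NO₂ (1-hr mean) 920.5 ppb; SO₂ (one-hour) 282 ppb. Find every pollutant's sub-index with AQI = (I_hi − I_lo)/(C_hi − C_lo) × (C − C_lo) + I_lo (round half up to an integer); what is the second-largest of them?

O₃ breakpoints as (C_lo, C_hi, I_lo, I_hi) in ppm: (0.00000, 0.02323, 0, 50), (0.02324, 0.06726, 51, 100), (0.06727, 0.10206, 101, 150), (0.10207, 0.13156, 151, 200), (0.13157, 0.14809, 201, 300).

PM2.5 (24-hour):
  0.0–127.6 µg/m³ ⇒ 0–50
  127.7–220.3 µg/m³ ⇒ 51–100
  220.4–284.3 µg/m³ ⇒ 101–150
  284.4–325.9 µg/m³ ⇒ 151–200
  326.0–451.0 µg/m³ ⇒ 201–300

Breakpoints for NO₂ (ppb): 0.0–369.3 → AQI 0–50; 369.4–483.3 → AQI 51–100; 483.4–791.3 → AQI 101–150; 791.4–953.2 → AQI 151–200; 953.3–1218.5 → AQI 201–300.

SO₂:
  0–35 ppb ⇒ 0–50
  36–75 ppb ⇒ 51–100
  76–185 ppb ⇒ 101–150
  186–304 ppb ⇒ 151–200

190

O₃: row 0.00000–0.02323 (AQI 0–50). (50−0)·(0.00921−0.00000)/(0.02323−0.00000) + 0 = 50·0.00921/0.02323 + 0 ≈ 19.82 → 20.
PM2.5 306.6: bracket 284.4–325.9 → index 151–200; slope 49/41.5, offset 22.2.
AQI = 151 + 49/41.5·22.2 ≈ 177.21 ⇒ 177.
NO₂: 920.5 ∈ [791.4, 953.2] ↔ index [151, 200].
151 + (920.5−791.4)·(200−151)/(953.2−791.4) = 151 + 129.1·49/161.8 ≈ 190.10, so AQI = 190.
SO₂: 282 lies in 186–304, so I_lo=151, I_hi=200, C_lo=186, C_hi=304.
(200−151)/(304−186) × (282−186) + 151 = 49/118 × 96 + 151 ≈ 190.86 → 191.
Sub-indices: O₃→20, PM2.5→177, NO₂→190, SO₂→191. Ranked high→low: 191, 190, 177, 20. Second-highest sub-index = 190.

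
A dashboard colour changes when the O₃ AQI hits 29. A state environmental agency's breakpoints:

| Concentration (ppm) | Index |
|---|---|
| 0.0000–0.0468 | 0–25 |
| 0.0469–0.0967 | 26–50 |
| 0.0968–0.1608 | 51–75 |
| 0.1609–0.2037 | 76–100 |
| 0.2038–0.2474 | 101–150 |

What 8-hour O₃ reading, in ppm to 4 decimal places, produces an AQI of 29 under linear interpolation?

AQI 29 lies in the 26–50 band, which corresponds to 0.0469–0.0967 ppm.
C = 0.0469 + (29−26)×(0.0967−0.0469)/(50−26) = 0.0469 + 3×0.0498/24 ≈ 0.053125 ppm → 0.0531 ppm to 4 dp.

0.0531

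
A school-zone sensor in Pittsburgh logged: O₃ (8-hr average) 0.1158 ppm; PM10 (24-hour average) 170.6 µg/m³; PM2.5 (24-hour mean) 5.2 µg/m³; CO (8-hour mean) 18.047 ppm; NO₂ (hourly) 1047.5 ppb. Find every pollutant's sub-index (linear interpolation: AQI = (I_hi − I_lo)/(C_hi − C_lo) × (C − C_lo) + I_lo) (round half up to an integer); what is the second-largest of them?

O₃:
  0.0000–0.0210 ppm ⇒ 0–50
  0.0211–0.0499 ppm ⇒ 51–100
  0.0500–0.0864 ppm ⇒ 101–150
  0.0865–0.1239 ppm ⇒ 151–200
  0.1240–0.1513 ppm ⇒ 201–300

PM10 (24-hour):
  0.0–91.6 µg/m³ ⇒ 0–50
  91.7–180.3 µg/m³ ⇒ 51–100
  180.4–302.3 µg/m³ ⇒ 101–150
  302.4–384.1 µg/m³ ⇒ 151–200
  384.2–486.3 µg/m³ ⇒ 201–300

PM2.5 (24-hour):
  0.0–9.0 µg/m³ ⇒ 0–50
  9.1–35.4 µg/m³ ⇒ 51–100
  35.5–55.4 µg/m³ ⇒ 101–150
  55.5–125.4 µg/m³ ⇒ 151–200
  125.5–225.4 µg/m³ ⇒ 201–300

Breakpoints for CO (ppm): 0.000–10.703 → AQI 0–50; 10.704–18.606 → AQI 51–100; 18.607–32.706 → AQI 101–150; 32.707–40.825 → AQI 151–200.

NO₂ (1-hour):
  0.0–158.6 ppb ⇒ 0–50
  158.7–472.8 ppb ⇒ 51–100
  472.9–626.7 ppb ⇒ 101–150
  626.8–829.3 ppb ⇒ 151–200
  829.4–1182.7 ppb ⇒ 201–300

O₃: 0.1158 lies in 0.0865–0.1239, so I_lo=151, I_hi=200, C_lo=0.0865, C_hi=0.1239.
(200−151)/(0.1239−0.0865) × (0.1158−0.0865) + 151 = 49/0.0374 × 0.0293 + 151 ≈ 189.39 → 189.
PM10: 170.6 lies in 91.7–180.3, so I_lo=51, I_hi=100, C_lo=91.7, C_hi=180.3.
(100−51)/(180.3−91.7) × (170.6−91.7) + 51 = 49/88.6 × 78.9 + 51 ≈ 94.64 → 95.
PM2.5: row 0.0–9.0 (AQI 0–50). (50−0)·(5.2−0.0)/(9.0−0.0) + 0 = 50·5.2/9.0 + 0 ≈ 28.89 → 29.
CO 18.047: bracket 10.704–18.606 → index 51–100; slope 49/7.902, offset 7.343.
AQI = 51 + 49/7.902·7.343 ≈ 96.53 ⇒ 97.
NO₂: 1047.5 lies in 829.4–1182.7, so I_lo=201, I_hi=300, C_lo=829.4, C_hi=1182.7.
(300−201)/(1182.7−829.4) × (1047.5−829.4) + 201 = 99/353.3 × 218.1 + 201 ≈ 262.11 → 262.
Sub-indices: O₃→189, PM10→95, PM2.5→29, CO→97, NO₂→262. Ranked high→low: 262, 189, 97, 95, 29. Second-highest sub-index = 189.

189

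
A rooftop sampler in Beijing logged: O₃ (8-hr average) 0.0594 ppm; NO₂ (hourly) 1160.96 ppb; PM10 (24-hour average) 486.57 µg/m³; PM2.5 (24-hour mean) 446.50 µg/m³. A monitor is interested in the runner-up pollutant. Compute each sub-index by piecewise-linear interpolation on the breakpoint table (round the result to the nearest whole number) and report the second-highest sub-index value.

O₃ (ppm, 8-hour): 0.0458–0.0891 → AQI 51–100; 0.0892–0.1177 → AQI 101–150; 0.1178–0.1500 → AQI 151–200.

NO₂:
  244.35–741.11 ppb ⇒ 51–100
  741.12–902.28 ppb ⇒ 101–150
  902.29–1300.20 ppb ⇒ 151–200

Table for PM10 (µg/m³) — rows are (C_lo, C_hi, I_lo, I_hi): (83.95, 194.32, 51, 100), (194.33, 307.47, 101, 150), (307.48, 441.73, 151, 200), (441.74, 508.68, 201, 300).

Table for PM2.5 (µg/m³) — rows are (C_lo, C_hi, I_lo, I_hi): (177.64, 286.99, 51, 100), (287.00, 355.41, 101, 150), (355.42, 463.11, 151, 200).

O₃: 0.0594 ∈ [0.0458, 0.0891] ↔ index [51, 100].
51 + (0.0594−0.0458)·(100−51)/(0.0891−0.0458) = 51 + 0.0136·49/0.0433 ≈ 66.39, so AQI = 66.
NO₂: row 902.29–1300.20 (AQI 151–200). (200−151)·(1160.96−902.29)/(1300.20−902.29) + 151 = 49·258.67/397.91 + 151 ≈ 182.85 → 183.
PM10: 486.57 ∈ [441.74, 508.68] ↔ index [201, 300].
201 + (486.57−441.74)·(300−201)/(508.68−441.74) = 201 + 44.83·99/66.94 ≈ 267.30, so AQI = 267.
PM2.5: 446.50 ∈ [355.42, 463.11] ↔ index [151, 200].
151 + (446.50−355.42)·(200−151)/(463.11−355.42) = 151 + 91.08·49/107.69 ≈ 192.44, so AQI = 192.
Sub-indices: O₃→66, NO₂→183, PM10→267, PM2.5→192. Ranked high→low: 267, 192, 183, 66. Second-highest sub-index = 192.

192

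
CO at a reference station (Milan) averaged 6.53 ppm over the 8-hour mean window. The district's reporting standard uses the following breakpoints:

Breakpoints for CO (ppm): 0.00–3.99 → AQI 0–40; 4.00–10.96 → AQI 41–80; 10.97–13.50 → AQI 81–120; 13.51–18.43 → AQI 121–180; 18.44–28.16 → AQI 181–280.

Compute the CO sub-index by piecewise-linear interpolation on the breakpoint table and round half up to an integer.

55

CO: 6.53 ∈ [4.00, 10.96] ↔ index [41, 80].
41 + (6.53−4.00)·(80−41)/(10.96−4.00) = 41 + 2.53·39/6.96 ≈ 55.18, so AQI = 55.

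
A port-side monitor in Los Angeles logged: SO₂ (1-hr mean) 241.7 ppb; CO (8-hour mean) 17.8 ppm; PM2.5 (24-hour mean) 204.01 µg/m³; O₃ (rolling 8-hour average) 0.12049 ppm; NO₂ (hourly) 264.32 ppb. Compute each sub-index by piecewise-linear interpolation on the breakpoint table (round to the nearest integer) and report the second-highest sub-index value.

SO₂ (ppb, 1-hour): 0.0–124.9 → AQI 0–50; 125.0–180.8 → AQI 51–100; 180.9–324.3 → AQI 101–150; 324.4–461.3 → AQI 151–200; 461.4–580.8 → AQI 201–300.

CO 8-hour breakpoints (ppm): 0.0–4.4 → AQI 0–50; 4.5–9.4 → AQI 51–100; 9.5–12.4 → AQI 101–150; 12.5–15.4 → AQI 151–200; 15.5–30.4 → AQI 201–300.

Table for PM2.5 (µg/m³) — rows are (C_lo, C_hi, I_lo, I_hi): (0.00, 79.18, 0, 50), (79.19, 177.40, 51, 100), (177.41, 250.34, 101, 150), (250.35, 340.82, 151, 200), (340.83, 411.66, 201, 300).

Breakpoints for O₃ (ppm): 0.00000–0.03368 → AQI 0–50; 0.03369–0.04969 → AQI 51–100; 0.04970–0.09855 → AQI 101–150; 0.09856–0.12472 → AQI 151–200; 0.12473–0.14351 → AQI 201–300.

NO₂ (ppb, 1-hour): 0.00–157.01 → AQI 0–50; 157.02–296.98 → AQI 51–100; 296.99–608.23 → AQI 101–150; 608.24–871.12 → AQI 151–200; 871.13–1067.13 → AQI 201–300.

SO₂ 241.7: bracket 180.9–324.3 → index 101–150; slope 49/143.4, offset 60.8.
AQI = 101 + 49/143.4·60.8 ≈ 121.78 ⇒ 122.
CO: 17.8 ∈ [15.5, 30.4] ↔ index [201, 300].
201 + (17.8−15.5)·(300−201)/(30.4−15.5) = 201 + 2.3·99/14.9 ≈ 216.28, so AQI = 216.
PM2.5 204.01: bracket 177.41–250.34 → index 101–150; slope 49/72.93, offset 26.60.
AQI = 101 + 49/72.93·26.60 ≈ 118.87 ⇒ 119.
O₃ 0.12049: bracket 0.09856–0.12472 → index 151–200; slope 49/0.02616, offset 0.02193.
AQI = 151 + 49/0.02616·0.02193 ≈ 192.08 ⇒ 192.
NO₂ 264.32: bracket 157.02–296.98 → index 51–100; slope 49/139.96, offset 107.30.
AQI = 51 + 49/139.96·107.30 ≈ 88.57 ⇒ 89.
Sub-indices: SO₂→122, CO→216, PM2.5→119, O₃→192, NO₂→89. Ranked high→low: 216, 192, 122, 119, 89. Second-highest sub-index = 192.

192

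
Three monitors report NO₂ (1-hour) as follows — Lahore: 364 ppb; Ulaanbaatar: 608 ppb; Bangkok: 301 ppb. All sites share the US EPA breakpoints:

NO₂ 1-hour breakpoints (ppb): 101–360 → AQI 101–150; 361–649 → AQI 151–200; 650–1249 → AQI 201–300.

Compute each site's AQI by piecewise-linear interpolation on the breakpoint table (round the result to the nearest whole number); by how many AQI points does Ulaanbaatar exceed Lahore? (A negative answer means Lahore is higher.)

41

Lahore: row 361–649 (AQI 151–200). (200−151)·(364−361)/(649−361) + 151 = 49·3/288 + 151 ≈ 151.51 → 152.
Ulaanbaatar: row 361–649 (AQI 151–200). (200−151)·(608−361)/(649−361) + 151 = 49·247/288 + 151 ≈ 193.02 → 193.
Bangkok: row 101–360 (AQI 101–150). (150−101)·(301−101)/(360−101) + 101 = 49·200/259 + 101 ≈ 138.84 → 139.
AQIs: Lahore=152, Ulaanbaatar=193, Bangkok=139. Ulaanbaatar (193) − Lahore (152) = 41.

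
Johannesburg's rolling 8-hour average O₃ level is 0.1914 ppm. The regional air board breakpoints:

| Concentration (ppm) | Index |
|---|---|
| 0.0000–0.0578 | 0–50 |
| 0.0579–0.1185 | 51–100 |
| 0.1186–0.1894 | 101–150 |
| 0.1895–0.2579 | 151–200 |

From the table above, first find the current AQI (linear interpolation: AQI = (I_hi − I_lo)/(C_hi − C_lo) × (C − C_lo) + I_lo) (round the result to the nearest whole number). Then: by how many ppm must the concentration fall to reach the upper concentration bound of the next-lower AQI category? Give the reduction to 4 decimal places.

0.0020

O₃ 0.1914: bracket 0.1895–0.2579 → index 151–200; slope 49/0.0684, offset 0.0019.
AQI = 151 + 49/0.0684·0.0019 ≈ 152.36 ⇒ 152.
Current AQI 152 is in the Unhealthy range (151–200). The next-lower category tops out at AQI 150, whose upper concentration bound is 0.1894 ppm.
Reduction needed = 0.1914 − 0.1894 = 0.0020 ppm.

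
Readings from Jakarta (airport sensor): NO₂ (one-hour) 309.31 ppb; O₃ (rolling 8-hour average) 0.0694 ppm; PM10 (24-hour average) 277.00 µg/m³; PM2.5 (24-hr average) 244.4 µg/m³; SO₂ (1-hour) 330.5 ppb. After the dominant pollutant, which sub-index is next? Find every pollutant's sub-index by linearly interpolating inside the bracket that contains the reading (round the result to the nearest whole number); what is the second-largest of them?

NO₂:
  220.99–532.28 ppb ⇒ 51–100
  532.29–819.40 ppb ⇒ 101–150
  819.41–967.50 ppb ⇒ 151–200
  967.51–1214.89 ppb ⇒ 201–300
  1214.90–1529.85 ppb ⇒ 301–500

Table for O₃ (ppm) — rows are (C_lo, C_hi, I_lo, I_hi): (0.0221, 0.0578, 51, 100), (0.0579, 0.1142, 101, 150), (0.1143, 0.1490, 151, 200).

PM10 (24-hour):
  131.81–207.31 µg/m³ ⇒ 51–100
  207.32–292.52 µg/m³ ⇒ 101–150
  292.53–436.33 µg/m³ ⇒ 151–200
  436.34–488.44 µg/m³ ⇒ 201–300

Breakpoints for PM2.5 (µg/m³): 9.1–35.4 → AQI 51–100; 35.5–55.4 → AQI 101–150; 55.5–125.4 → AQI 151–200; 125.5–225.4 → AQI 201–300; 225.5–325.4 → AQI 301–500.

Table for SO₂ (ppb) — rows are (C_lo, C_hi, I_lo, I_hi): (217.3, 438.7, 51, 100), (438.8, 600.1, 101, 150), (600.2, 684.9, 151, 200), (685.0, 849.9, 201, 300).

141

NO₂ 309.31: bracket 220.99–532.28 → index 51–100; slope 49/311.29, offset 88.32.
AQI = 51 + 49/311.29·88.32 ≈ 64.90 ⇒ 65.
O₃ 0.0694: bracket 0.0579–0.1142 → index 101–150; slope 49/0.0563, offset 0.0115.
AQI = 101 + 49/0.0563·0.0115 ≈ 111.01 ⇒ 111.
PM10 277.00: bracket 207.32–292.52 → index 101–150; slope 49/85.20, offset 69.68.
AQI = 101 + 49/85.20·69.68 ≈ 141.07 ⇒ 141.
PM2.5: 244.4 ∈ [225.5, 325.4] ↔ index [301, 500].
301 + (244.4−225.5)·(500−301)/(325.4−225.5) = 301 + 18.9·199/99.9 ≈ 338.65, so AQI = 339.
SO₂: row 217.3–438.7 (AQI 51–100). (100−51)·(330.5−217.3)/(438.7−217.3) + 51 = 49·113.2/221.4 + 51 ≈ 76.05 → 76.
Sub-indices: NO₂→65, O₃→111, PM10→141, PM2.5→339, SO₂→76. Ranked high→low: 339, 141, 111, 76, 65. Second-highest sub-index = 141.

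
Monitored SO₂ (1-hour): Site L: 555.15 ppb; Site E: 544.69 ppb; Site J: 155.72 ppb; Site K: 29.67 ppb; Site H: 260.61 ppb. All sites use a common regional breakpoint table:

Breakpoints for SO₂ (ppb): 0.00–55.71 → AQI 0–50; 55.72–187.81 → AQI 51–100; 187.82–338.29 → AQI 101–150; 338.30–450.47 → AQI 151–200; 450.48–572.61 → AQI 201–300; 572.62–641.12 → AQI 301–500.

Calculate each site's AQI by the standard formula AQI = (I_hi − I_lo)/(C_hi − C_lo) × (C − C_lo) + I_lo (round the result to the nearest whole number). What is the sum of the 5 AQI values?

803

Site L 555.15: bracket 450.48–572.61 → index 201–300; slope 99/122.13, offset 104.67.
AQI = 201 + 99/122.13·104.67 ≈ 285.85 ⇒ 286.
Site E: 544.69 ∈ [450.48, 572.61] ↔ index [201, 300].
201 + (544.69−450.48)·(300−201)/(572.61−450.48) = 201 + 94.21·99/122.13 ≈ 277.37, so AQI = 277.
Site J: 155.72 lies in 55.72–187.81, so I_lo=51, I_hi=100, C_lo=55.72, C_hi=187.81.
(100−51)/(187.81−55.72) × (155.72−55.72) + 51 = 49/132.09 × 100.00 + 51 ≈ 88.10 → 88.
Site K: 29.67 ∈ [0.00, 55.71] ↔ index [0, 50].
0 + (29.67−0.00)·(50−0)/(55.71−0.00) = 0 + 29.67·50/55.71 ≈ 26.63, so AQI = 27.
Site H: 260.61 lies in 187.82–338.29, so I_lo=101, I_hi=150, C_lo=187.82, C_hi=338.29.
(150−101)/(338.29−187.82) × (260.61−187.82) + 101 = 49/150.47 × 72.79 + 101 ≈ 124.70 → 125.
AQIs: Site L=286, Site E=277, Site J=88, Site K=27, Site H=125. Sum = 286 + 277 + 88 + 27 + 125 = 803.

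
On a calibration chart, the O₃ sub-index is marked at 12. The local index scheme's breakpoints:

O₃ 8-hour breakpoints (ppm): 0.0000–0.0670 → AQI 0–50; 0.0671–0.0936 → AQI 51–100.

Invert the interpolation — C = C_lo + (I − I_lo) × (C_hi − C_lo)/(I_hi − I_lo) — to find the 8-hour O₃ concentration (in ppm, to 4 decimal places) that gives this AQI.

AQI 12 lies in the 0–50 band, which corresponds to 0.0000–0.0670 ppm.
C = 0.0000 + (12−0)×(0.0670−0.0000)/(50−0) = 0.0000 + 12×0.0670/50 ≈ 0.016080 ppm → 0.0161 ppm to 4 dp.

0.0161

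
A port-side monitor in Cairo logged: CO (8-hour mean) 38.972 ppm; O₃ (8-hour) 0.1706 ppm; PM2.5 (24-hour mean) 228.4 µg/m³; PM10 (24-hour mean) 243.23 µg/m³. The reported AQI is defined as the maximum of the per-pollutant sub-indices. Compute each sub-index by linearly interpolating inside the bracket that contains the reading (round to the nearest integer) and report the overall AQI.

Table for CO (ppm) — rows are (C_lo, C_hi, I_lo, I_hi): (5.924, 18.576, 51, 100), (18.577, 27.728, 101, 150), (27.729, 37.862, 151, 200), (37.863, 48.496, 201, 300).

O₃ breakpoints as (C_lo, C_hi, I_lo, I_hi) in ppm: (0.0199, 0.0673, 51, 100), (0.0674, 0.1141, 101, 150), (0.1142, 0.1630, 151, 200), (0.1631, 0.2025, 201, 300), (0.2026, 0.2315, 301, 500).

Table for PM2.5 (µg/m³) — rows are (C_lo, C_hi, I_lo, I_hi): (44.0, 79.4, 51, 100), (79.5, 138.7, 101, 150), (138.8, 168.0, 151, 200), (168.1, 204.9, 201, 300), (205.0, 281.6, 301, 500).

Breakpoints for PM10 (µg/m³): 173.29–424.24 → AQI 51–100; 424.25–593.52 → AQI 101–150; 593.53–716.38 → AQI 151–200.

CO: 38.972 lies in 37.863–48.496, so I_lo=201, I_hi=300, C_lo=37.863, C_hi=48.496.
(300−201)/(48.496−37.863) × (38.972−37.863) + 201 = 99/10.633 × 1.109 + 201 ≈ 211.33 → 211.
O₃: 0.1706 ∈ [0.1631, 0.2025] ↔ index [201, 300].
201 + (0.1706−0.1631)·(300−201)/(0.2025−0.1631) = 201 + 0.0075·99/0.0394 ≈ 219.85, so AQI = 220.
PM2.5: 228.4 ∈ [205.0, 281.6] ↔ index [301, 500].
301 + (228.4−205.0)·(500−301)/(281.6−205.0) = 301 + 23.4·199/76.6 ≈ 361.79, so AQI = 362.
PM10: 243.23 lies in 173.29–424.24, so I_lo=51, I_hi=100, C_lo=173.29, C_hi=424.24.
(100−51)/(424.24−173.29) × (243.23−173.29) + 51 = 49/250.95 × 69.94 + 51 ≈ 64.66 → 65.
Sub-indices: CO→211, O₃→220, PM2.5→362, PM10→65. Overall AQI = max = 362; dominant pollutant is PM2.5.

362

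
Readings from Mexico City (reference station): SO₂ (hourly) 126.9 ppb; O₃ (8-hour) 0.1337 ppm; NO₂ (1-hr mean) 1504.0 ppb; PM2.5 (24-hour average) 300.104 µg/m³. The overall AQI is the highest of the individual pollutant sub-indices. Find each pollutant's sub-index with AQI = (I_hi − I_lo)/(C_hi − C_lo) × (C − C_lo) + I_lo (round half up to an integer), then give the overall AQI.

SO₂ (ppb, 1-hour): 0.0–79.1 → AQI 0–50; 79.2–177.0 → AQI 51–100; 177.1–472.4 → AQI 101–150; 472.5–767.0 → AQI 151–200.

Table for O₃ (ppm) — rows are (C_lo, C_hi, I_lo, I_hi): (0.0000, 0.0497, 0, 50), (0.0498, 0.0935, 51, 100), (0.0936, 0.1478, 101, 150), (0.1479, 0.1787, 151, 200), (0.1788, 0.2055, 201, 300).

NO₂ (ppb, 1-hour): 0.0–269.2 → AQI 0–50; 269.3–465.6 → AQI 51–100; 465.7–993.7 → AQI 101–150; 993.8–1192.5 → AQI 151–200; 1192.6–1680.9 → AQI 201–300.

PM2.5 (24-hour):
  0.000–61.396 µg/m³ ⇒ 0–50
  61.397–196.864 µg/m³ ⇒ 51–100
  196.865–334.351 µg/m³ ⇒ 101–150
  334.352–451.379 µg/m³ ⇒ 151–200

264

SO₂: 126.9 lies in 79.2–177.0, so I_lo=51, I_hi=100, C_lo=79.2, C_hi=177.0.
(100−51)/(177.0−79.2) × (126.9−79.2) + 51 = 49/97.8 × 47.7 + 51 ≈ 74.90 → 75.
O₃: 0.1337 lies in 0.0936–0.1478, so I_lo=101, I_hi=150, C_lo=0.0936, C_hi=0.1478.
(150−101)/(0.1478−0.0936) × (0.1337−0.0936) + 101 = 49/0.0542 × 0.0401 + 101 ≈ 137.25 → 137.
NO₂: 1504.0 lies in 1192.6–1680.9, so I_lo=201, I_hi=300, C_lo=1192.6, C_hi=1680.9.
(300−201)/(1680.9−1192.6) × (1504.0−1192.6) + 201 = 99/488.3 × 311.4 + 201 ≈ 264.13 → 264.
PM2.5: row 196.865–334.351 (AQI 101–150). (150−101)·(300.104−196.865)/(334.351−196.865) + 101 = 49·103.239/137.486 + 101 ≈ 137.79 → 138.
Sub-indices: SO₂→75, O₃→137, NO₂→264, PM2.5→138. Overall AQI = max = 264; dominant pollutant is NO₂.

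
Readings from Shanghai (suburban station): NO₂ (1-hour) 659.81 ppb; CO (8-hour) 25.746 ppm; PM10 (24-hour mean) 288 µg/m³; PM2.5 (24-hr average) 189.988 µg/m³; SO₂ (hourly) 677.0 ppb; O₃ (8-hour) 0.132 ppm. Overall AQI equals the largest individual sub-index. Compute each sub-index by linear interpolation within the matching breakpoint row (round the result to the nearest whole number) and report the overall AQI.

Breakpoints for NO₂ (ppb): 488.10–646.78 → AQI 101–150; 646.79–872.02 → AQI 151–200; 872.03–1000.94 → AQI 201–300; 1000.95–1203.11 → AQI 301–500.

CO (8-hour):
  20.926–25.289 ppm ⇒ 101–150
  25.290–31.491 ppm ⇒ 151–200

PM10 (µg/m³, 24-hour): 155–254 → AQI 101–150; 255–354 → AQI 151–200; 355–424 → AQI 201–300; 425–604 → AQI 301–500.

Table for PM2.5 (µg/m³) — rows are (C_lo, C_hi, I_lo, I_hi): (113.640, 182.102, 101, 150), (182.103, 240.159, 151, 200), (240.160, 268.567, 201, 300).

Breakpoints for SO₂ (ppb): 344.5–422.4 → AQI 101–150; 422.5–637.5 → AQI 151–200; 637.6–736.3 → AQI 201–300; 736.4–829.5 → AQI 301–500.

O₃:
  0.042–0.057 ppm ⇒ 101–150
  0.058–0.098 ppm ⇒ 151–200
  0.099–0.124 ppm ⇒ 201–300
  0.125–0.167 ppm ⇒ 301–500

334

NO₂: row 646.79–872.02 (AQI 151–200). (200−151)·(659.81−646.79)/(872.02−646.79) + 151 = 49·13.02/225.23 + 151 ≈ 153.83 → 154.
CO 25.746: bracket 25.290–31.491 → index 151–200; slope 49/6.201, offset 0.456.
AQI = 151 + 49/6.201·0.456 ≈ 154.60 ⇒ 155.
PM10: 288 lies in 255–354, so I_lo=151, I_hi=200, C_lo=255, C_hi=354.
(200−151)/(354−255) × (288−255) + 151 = 49/99 × 33 + 151 ≈ 167.33 → 167.
PM2.5: row 182.103–240.159 (AQI 151–200). (200−151)·(189.988−182.103)/(240.159−182.103) + 151 = 49·7.885/58.056 + 151 ≈ 157.66 → 158.
SO₂: 677.0 ∈ [637.6, 736.3] ↔ index [201, 300].
201 + (677.0−637.6)·(300−201)/(736.3−637.6) = 201 + 39.4·99/98.7 ≈ 240.52, so AQI = 241.
O₃: row 0.125–0.167 (AQI 301–500). (500−301)·(0.132−0.125)/(0.167−0.125) + 301 = 199·0.007/0.042 + 301 ≈ 334.17 → 334.
Sub-indices: NO₂→154, CO→155, PM10→167, PM2.5→158, SO₂→241, O₃→334. Overall AQI = max = 334; dominant pollutant is O₃.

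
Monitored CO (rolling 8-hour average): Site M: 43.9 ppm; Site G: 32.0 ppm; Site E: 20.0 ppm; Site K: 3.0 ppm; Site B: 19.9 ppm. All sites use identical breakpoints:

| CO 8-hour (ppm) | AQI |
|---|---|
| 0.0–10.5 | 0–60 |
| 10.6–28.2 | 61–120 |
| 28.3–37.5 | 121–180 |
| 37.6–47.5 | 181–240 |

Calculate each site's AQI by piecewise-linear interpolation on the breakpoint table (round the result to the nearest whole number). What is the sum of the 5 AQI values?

566

Site M: 43.9 lies in 37.6–47.5, so I_lo=181, I_hi=240, C_lo=37.6, C_hi=47.5.
(240−181)/(47.5−37.6) × (43.9−37.6) + 181 = 59/9.9 × 6.3 + 181 ≈ 218.55 → 219.
Site G: row 28.3–37.5 (AQI 121–180). (180−121)·(32.0−28.3)/(37.5−28.3) + 121 = 59·3.7/9.2 + 121 ≈ 144.73 → 145.
Site E: 20.0 ∈ [10.6, 28.2] ↔ index [61, 120].
61 + (20.0−10.6)·(120−61)/(28.2−10.6) = 61 + 9.4·59/17.6 ≈ 92.51, so AQI = 93.
Site K: row 0.0–10.5 (AQI 0–60). (60−0)·(3.0−0.0)/(10.5−0.0) + 0 = 60·3.0/10.5 + 0 ≈ 17.14 → 17.
Site B: row 10.6–28.2 (AQI 61–120). (120−61)·(19.9−10.6)/(28.2−10.6) + 61 = 59·9.3/17.6 + 61 ≈ 92.18 → 92.
AQIs: Site M=219, Site G=145, Site E=93, Site K=17, Site B=92. Sum = 219 + 145 + 93 + 17 + 92 = 566.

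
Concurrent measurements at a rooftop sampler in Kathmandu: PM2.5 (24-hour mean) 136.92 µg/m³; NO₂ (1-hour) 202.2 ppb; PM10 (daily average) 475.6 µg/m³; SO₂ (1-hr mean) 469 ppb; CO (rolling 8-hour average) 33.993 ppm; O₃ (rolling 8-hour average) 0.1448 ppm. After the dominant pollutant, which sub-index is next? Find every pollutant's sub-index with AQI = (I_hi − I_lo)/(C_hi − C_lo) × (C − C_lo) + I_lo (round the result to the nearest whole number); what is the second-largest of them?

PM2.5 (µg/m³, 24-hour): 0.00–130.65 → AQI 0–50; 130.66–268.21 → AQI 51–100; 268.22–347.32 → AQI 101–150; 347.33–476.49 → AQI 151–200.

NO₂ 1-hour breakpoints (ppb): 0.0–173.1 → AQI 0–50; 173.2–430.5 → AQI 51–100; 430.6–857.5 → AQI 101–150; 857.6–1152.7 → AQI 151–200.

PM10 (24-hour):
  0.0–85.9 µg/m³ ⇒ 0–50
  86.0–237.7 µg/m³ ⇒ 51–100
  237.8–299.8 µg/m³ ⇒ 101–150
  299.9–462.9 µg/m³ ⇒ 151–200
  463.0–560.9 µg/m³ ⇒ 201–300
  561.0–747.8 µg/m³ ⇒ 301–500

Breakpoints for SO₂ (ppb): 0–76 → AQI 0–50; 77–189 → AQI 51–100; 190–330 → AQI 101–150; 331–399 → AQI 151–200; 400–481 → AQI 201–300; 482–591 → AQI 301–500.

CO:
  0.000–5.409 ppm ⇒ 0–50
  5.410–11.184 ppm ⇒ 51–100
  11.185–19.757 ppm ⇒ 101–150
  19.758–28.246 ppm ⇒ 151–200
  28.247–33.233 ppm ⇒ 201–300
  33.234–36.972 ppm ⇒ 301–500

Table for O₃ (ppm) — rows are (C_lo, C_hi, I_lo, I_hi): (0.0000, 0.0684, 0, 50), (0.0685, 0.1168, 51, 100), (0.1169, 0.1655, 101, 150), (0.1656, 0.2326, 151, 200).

285

PM2.5 136.92: bracket 130.66–268.21 → index 51–100; slope 49/137.55, offset 6.26.
AQI = 51 + 49/137.55·6.26 ≈ 53.23 ⇒ 53.
NO₂: 202.2 ∈ [173.2, 430.5] ↔ index [51, 100].
51 + (202.2−173.2)·(100−51)/(430.5−173.2) = 51 + 29.0·49/257.3 ≈ 56.52, so AQI = 57.
PM10: 475.6 lies in 463.0–560.9, so I_lo=201, I_hi=300, C_lo=463.0, C_hi=560.9.
(300−201)/(560.9−463.0) × (475.6−463.0) + 201 = 99/97.9 × 12.6 + 201 ≈ 213.74 → 214.
SO₂ 469: bracket 400–481 → index 201–300; slope 99/81, offset 69.
AQI = 201 + 99/81·69 ≈ 285.33 ⇒ 285.
CO: 33.993 lies in 33.234–36.972, so I_lo=301, I_hi=500, C_lo=33.234, C_hi=36.972.
(500−301)/(36.972−33.234) × (33.993−33.234) + 301 = 199/3.738 × 0.759 + 301 ≈ 341.41 → 341.
O₃: 0.1448 ∈ [0.1169, 0.1655] ↔ index [101, 150].
101 + (0.1448−0.1169)·(150−101)/(0.1655−0.1169) = 101 + 0.0279·49/0.0486 ≈ 129.13, so AQI = 129.
Sub-indices: PM2.5→53, NO₂→57, PM10→214, SO₂→285, CO→341, O₃→129. Ranked high→low: 341, 285, 214, 129, 57, 53. Second-highest sub-index = 285.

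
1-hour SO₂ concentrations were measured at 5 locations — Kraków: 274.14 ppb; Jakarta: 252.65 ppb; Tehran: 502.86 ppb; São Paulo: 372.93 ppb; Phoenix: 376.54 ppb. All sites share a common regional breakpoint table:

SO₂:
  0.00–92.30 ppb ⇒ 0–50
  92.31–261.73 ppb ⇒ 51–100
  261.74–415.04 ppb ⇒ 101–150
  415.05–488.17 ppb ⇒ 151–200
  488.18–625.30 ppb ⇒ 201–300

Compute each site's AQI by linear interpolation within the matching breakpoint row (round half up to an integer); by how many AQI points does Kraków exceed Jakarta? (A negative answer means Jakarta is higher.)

8

Kraków: row 261.74–415.04 (AQI 101–150). (150−101)·(274.14−261.74)/(415.04−261.74) + 101 = 49·12.40/153.30 + 101 ≈ 104.96 → 105.
Jakarta: 252.65 ∈ [92.31, 261.73] ↔ index [51, 100].
51 + (252.65−92.31)·(100−51)/(261.73−92.31) = 51 + 160.34·49/169.42 ≈ 97.37, so AQI = 97.
Tehran: row 488.18–625.30 (AQI 201–300). (300−201)·(502.86−488.18)/(625.30−488.18) + 201 = 99·14.68/137.12 + 201 ≈ 211.60 → 212.
São Paulo: 372.93 lies in 261.74–415.04, so I_lo=101, I_hi=150, C_lo=261.74, C_hi=415.04.
(150−101)/(415.04−261.74) × (372.93−261.74) + 101 = 49/153.30 × 111.19 + 101 ≈ 136.54 → 137.
Phoenix: 376.54 lies in 261.74–415.04, so I_lo=101, I_hi=150, C_lo=261.74, C_hi=415.04.
(150−101)/(415.04−261.74) × (376.54−261.74) + 101 = 49/153.30 × 114.80 + 101 ≈ 137.69 → 138.
AQIs: Kraków=105, Jakarta=97, Tehran=212, São Paulo=137, Phoenix=138. Kraków (105) − Jakarta (97) = 8.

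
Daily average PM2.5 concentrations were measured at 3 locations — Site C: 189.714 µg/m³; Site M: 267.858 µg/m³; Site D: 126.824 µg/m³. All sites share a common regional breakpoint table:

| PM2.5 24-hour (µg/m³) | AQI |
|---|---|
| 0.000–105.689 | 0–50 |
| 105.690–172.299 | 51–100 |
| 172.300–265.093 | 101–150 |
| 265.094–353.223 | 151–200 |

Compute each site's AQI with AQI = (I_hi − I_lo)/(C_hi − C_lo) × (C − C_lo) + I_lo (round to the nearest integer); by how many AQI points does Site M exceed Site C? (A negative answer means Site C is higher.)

Site C: row 172.300–265.093 (AQI 101–150). (150−101)·(189.714−172.300)/(265.093−172.300) + 101 = 49·17.414/92.793 + 101 ≈ 110.20 → 110.
Site M: 267.858 lies in 265.094–353.223, so I_lo=151, I_hi=200, C_lo=265.094, C_hi=353.223.
(200−151)/(353.223−265.094) × (267.858−265.094) + 151 = 49/88.129 × 2.764 + 151 ≈ 152.54 → 153.
Site D: 126.824 ∈ [105.690, 172.299] ↔ index [51, 100].
51 + (126.824−105.690)·(100−51)/(172.299−105.690) = 51 + 21.134·49/66.609 ≈ 66.55, so AQI = 67.
AQIs: Site C=110, Site M=153, Site D=67. Site M (153) − Site C (110) = 43.

43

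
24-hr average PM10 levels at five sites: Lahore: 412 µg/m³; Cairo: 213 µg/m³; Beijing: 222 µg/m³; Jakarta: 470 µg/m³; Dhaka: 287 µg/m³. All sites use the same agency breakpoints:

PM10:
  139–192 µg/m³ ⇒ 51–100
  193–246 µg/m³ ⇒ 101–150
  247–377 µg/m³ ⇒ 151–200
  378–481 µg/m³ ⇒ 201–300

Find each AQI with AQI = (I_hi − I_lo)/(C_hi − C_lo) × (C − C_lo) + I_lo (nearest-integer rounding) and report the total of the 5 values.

936

Lahore: 412 lies in 378–481, so I_lo=201, I_hi=300, C_lo=378, C_hi=481.
(300−201)/(481−378) × (412−378) + 201 = 99/103 × 34 + 201 ≈ 233.68 → 234.
Cairo: 213 ∈ [193, 246] ↔ index [101, 150].
101 + (213−193)·(150−101)/(246−193) = 101 + 20·49/53 ≈ 119.49, so AQI = 119.
Beijing: 222 lies in 193–246, so I_lo=101, I_hi=150, C_lo=193, C_hi=246.
(150−101)/(246−193) × (222−193) + 101 = 49/53 × 29 + 101 ≈ 127.81 → 128.
Jakarta: 470 lies in 378–481, so I_lo=201, I_hi=300, C_lo=378, C_hi=481.
(300−201)/(481−378) × (470−378) + 201 = 99/103 × 92 + 201 ≈ 289.43 → 289.
Dhaka: row 247–377 (AQI 151–200). (200−151)·(287−247)/(377−247) + 151 = 49·40/130 + 151 ≈ 166.08 → 166.
AQIs: Lahore=234, Cairo=119, Beijing=128, Jakarta=289, Dhaka=166. Sum = 234 + 119 + 128 + 289 + 166 = 936.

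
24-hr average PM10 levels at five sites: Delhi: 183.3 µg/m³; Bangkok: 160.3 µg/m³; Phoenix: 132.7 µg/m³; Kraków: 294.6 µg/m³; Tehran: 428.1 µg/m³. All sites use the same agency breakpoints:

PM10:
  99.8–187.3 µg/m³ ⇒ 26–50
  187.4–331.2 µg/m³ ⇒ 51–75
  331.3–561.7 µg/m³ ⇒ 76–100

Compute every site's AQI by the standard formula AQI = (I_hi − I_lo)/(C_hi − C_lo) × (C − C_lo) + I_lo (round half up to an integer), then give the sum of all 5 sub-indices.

282

Delhi: row 99.8–187.3 (AQI 26–50). (50−26)·(183.3−99.8)/(187.3−99.8) + 26 = 24·83.5/87.5 + 26 ≈ 48.90 → 49.
Bangkok: row 99.8–187.3 (AQI 26–50). (50−26)·(160.3−99.8)/(187.3−99.8) + 26 = 24·60.5/87.5 + 26 ≈ 42.59 → 43.
Phoenix: 132.7 lies in 99.8–187.3, so I_lo=26, I_hi=50, C_lo=99.8, C_hi=187.3.
(50−26)/(187.3−99.8) × (132.7−99.8) + 26 = 24/87.5 × 32.9 + 26 ≈ 35.02 → 35.
Kraków 294.6: bracket 187.4–331.2 → index 51–75; slope 24/143.8, offset 107.2.
AQI = 51 + 24/143.8·107.2 ≈ 68.89 ⇒ 69.
Tehran: 428.1 lies in 331.3–561.7, so I_lo=76, I_hi=100, C_lo=331.3, C_hi=561.7.
(100−76)/(561.7−331.3) × (428.1−331.3) + 76 = 24/230.4 × 96.8 + 76 ≈ 86.08 → 86.
AQIs: Delhi=49, Bangkok=43, Phoenix=35, Kraków=69, Tehran=86. Sum = 49 + 43 + 35 + 69 + 86 = 282.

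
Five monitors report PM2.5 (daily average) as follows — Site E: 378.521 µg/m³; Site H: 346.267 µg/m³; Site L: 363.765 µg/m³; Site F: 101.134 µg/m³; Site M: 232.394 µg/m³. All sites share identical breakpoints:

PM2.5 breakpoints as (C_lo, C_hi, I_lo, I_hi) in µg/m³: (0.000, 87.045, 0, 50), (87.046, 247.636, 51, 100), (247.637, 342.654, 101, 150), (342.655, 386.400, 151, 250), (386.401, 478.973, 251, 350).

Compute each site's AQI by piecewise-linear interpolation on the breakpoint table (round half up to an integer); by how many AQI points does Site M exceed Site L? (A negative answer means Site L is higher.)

-104

Site E: row 342.655–386.400 (AQI 151–250). (250−151)·(378.521−342.655)/(386.400−342.655) + 151 = 99·35.866/43.745 + 151 ≈ 232.17 → 232.
Site H: 346.267 ∈ [342.655, 386.400] ↔ index [151, 250].
151 + (346.267−342.655)·(250−151)/(386.400−342.655) = 151 + 3.612·99/43.745 ≈ 159.17, so AQI = 159.
Site L: 363.765 lies in 342.655–386.400, so I_lo=151, I_hi=250, C_lo=342.655, C_hi=386.400.
(250−151)/(386.400−342.655) × (363.765−342.655) + 151 = 99/43.745 × 21.110 + 151 ≈ 198.77 → 199.
Site F: 101.134 lies in 87.046–247.636, so I_lo=51, I_hi=100, C_lo=87.046, C_hi=247.636.
(100−51)/(247.636−87.046) × (101.134−87.046) + 51 = 49/160.590 × 14.088 + 51 ≈ 55.30 → 55.
Site M: 232.394 ∈ [87.046, 247.636] ↔ index [51, 100].
51 + (232.394−87.046)·(100−51)/(247.636−87.046) = 51 + 145.348·49/160.590 ≈ 95.35, so AQI = 95.
AQIs: Site E=232, Site H=159, Site L=199, Site F=55, Site M=95. Site M (95) − Site L (199) = -104.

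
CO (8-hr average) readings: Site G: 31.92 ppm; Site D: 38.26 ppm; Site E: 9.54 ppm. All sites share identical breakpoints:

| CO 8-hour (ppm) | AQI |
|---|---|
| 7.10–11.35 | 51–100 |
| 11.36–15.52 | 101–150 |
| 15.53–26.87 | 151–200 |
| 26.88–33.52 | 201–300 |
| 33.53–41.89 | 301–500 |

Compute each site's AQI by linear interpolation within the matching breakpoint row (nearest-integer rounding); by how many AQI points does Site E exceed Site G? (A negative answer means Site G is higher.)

-197

Site G: 31.92 lies in 26.88–33.52, so I_lo=201, I_hi=300, C_lo=26.88, C_hi=33.52.
(300−201)/(33.52−26.88) × (31.92−26.88) + 201 = 99/6.64 × 5.04 + 201 ≈ 276.14 → 276.
Site D: 38.26 lies in 33.53–41.89, so I_lo=301, I_hi=500, C_lo=33.53, C_hi=41.89.
(500−301)/(41.89−33.53) × (38.26−33.53) + 301 = 199/8.36 × 4.73 + 301 ≈ 413.59 → 414.
Site E: 9.54 ∈ [7.10, 11.35] ↔ index [51, 100].
51 + (9.54−7.10)·(100−51)/(11.35−7.10) = 51 + 2.44·49/4.25 ≈ 79.13, so AQI = 79.
AQIs: Site G=276, Site D=414, Site E=79. Site E (79) − Site G (276) = -197.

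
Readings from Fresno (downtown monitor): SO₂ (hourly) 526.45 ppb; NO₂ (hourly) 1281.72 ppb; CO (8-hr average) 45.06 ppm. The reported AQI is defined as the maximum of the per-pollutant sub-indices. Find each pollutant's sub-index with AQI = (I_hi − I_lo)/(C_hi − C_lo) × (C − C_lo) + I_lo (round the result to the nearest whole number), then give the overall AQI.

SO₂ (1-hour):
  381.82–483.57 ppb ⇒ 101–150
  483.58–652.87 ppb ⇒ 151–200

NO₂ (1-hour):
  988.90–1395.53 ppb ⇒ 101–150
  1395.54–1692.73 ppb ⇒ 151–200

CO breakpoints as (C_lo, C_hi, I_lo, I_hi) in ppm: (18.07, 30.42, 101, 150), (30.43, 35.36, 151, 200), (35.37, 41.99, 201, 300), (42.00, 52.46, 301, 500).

359

SO₂ 526.45: bracket 483.58–652.87 → index 151–200; slope 49/169.29, offset 42.87.
AQI = 151 + 49/169.29·42.87 ≈ 163.41 ⇒ 163.
NO₂: row 988.90–1395.53 (AQI 101–150). (150−101)·(1281.72−988.90)/(1395.53−988.90) + 101 = 49·292.82/406.63 + 101 ≈ 136.29 → 136.
CO: 45.06 ∈ [42.00, 52.46] ↔ index [301, 500].
301 + (45.06−42.00)·(500−301)/(52.46−42.00) = 301 + 3.06·199/10.46 ≈ 359.22, so AQI = 359.
Sub-indices: SO₂→163, NO₂→136, CO→359. Overall AQI = max = 359; dominant pollutant is CO.
AQI 359: Hazardous.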